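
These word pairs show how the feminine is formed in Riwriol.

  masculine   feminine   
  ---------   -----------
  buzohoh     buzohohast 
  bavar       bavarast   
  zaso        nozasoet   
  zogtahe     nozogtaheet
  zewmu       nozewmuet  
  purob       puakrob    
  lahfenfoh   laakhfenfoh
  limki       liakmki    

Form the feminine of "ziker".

"ziker" begins with z-. The stems beginning with z- (zaso → nozasoet, zogtahe → nozogtaheet, zewmu → nozewmuet) add no- … -et around the stem.
So ziker → nozikeret.

nozikeret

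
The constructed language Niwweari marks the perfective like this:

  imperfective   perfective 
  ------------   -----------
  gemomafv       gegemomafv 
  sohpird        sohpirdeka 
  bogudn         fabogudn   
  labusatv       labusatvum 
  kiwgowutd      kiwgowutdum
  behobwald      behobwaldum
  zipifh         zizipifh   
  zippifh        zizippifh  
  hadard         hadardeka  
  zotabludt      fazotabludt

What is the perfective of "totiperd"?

totiperdeka

hadard and kiwgowutd both end in -d yet inflect differently (hadardeka, kiwgowutdum), so the final letter is not what conditions the rule; the second-to-last letter is.
"totiperd" has second-to-last letter 'r'. The stems whose second-to-last letter is 'r' (hadard → hadardeka, sohpird → sohpirdeka) add -eka.
The other patterns: stems whose second-to-last letter is 'f' repeat the first consonant+vowel as a prefix; stems whose second-to-last letter is 'd' add the prefix fa-; stems whose second-to-last letter is 'l' or 't' add -um.
So totiperd → totiperdeka.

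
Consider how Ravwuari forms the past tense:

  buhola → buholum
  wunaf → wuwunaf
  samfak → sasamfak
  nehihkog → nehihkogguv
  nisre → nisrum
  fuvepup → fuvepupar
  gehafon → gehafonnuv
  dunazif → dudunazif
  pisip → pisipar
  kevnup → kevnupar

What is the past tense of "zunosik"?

buhola and samfak both have last vowel 'a' yet inflect differently (buholum, sasamfak), so the last vowel is not what conditions the rule; the final letter is.
"zunosik" ends in -k. The one such stem in the data (samfak → sasamfak) repeats the first consonant+vowel as a prefix (as do dunazif, wunaf), so the same rule applies.
So zunosik → zuzunosik.

zuzunosik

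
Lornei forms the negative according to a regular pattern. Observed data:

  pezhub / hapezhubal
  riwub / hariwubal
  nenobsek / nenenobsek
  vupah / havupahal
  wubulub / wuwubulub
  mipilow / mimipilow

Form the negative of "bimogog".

wubulub and riwub both end in -b yet inflect differently (wuwubulub, hariwubal), so the final letter is not what conditions the rule; the number of vowels is.
"bimogog" has 3 vowels. The stems with 3 vowels (wubulub → wuwubulub, nenobsek → nenenobsek, mipilow → mimipilow) repeat the first consonant+vowel as a prefix.
So bimogog → bibimogog.

bibimogog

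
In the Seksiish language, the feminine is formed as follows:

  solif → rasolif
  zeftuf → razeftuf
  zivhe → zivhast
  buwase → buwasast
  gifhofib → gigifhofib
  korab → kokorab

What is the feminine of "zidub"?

zizidub

solif and gifhofib both have last vowel 'i' yet inflect differently (rasolif, gigifhofib), so the last vowel is not what conditions the rule; the final letter is.
"zidub" ends in -b. The stems ending in -b (gifhofib → gigifhofib, korab → kokorab) repeat the first consonant+vowel as a prefix.
So zidub → zizidub.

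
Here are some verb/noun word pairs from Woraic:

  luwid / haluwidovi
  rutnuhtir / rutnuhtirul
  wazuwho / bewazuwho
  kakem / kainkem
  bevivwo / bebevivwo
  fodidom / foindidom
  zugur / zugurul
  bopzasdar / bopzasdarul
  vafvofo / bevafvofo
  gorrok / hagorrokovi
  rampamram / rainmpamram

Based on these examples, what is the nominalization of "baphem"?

bainphem

fodidom and bevivwo both have last vowel 'o' yet inflect differently (foindidom, bebevivwo), so the last vowel is not what conditions the rule; the final letter is.
"baphem" ends in -m. The stems ending in -m (rampamram → rainmpamram, fodidom → foindidom, kakem → kainkem) insert -in- after the first vowel.
The other patterns: stems ending in -o add the prefix be-; stems ending in -r add -ul; stems ending in -d or -k add ha- … -ovi around the stem.
So baphem → bainphem.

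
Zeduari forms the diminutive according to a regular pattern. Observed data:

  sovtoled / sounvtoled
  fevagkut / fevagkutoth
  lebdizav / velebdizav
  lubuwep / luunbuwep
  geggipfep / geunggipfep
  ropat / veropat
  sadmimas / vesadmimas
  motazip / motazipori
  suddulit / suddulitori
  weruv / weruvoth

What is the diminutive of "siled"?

siunled

weruv and lebdizav both end in -v yet inflect differently (weruvoth, velebdizav), so the final letter is not what conditions the rule; the last vowel is.
"siled" has last vowel 'e'. The stems whose last vowel is 'e' (lubuwep → luunbuwep, geggipfep → geunggipfep, sovtoled → sounvtoled) insert -un- after the first vowel.
So siled → siunled.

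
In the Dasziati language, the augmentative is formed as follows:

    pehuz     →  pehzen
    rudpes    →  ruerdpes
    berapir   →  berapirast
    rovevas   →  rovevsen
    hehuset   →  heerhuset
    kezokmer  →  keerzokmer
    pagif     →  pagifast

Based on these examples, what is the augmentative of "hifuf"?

berapir and kezokmer both end in -r yet inflect differently (berapirast, keerzokmer), so the final letter is not what conditions the rule; the last vowel is.
"hifuf" has last vowel 'u'. The one such stem in the data (pehuz → pehzen) deletes the last vowel and adds -en (as does rovevas), so the same rule applies.
The other patterns: stems whose last vowel is 'i' add -ast; stems whose last vowel is 'e' insert -er- after the first vowel.
So hifuf → hiffen.

hiffen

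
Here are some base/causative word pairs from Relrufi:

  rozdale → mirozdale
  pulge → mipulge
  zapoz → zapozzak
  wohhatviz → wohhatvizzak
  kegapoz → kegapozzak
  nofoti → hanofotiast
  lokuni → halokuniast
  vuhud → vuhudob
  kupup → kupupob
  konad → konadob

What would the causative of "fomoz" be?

wohhatviz and nofoti both have last vowel 'i' yet inflect differently (wohhatvizzak, hanofotiast), so the last vowel is not what conditions the rule; the final letter is.
"fomoz" ends in -z. The stems ending in -z (zapoz → zapozzak, wohhatviz → wohhatvizzak, kegapoz → kegapozzak) double the final consonant and add -ak.
So fomoz → fomozzak.

fomozzak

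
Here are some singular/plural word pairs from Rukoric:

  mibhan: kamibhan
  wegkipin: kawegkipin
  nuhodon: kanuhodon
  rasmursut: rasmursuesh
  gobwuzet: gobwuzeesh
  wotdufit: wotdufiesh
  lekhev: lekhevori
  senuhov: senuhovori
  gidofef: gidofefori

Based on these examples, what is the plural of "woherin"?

kawoherin

"woherin" ends in -n. The stems ending in -n (mibhan → kamibhan, wegkipin → kawegkipin, nuhodon → kanuhodon) add the prefix ka-.
The other patterns: stems ending in -t drop the final letter and add -esh; stems ending in -f or -v add -ori.
So woherin → kawoherin.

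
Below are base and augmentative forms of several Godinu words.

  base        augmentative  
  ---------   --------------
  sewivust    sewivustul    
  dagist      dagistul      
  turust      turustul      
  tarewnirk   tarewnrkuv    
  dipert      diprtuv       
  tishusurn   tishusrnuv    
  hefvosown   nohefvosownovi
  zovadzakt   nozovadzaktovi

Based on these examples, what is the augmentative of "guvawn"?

noguvawnovi

sewivust and dipert both end in -t yet inflect differently (sewivustul, diprtuv), so the final letter is not what conditions the rule; the second-to-last letter is.
"guvawn" has second-to-last letter 'w'. The one such stem in the data (hefvosown → nohefvosownovi) adds no- … -ovi around the stem, so the same rule applies.
The other patterns: stems whose second-to-last letter is 's' add -ul; stems whose second-to-last letter is 'r' delete the last vowel and add -uv.
So guvawn → noguvawnovi.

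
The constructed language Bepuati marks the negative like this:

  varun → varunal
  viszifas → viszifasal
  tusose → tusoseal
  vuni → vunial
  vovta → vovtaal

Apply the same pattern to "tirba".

Every pair shown (varun → varunal, viszifas → viszifasal, tusose → tusoseal, …) follows the same rule: add -al.
So tirba → tirbaal.

tirbaal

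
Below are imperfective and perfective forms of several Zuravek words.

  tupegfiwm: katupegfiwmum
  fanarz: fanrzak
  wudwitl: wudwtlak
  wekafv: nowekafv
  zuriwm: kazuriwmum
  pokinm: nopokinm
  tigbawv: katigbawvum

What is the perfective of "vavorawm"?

tigbawv and wekafv both end in -v yet inflect differently (katigbawvum, nowekafv), so the final letter is not what conditions the rule; the second-to-last letter is.
"vavorawm" has second-to-last letter 'w'. The stems whose second-to-last letter is 'w' (tigbawv → katigbawvum, zuriwm → kazuriwmum, tupegfiwm → katupegfiwmum) add ka- … -um around the stem.
The other patterns: stems whose second-to-last letter is 'r' or 't' delete the last vowel and add -ak; stems whose second-to-last letter is 'f' or 'n' add the prefix no-.
So vavorawm → kavavorawmum.

kavavorawmum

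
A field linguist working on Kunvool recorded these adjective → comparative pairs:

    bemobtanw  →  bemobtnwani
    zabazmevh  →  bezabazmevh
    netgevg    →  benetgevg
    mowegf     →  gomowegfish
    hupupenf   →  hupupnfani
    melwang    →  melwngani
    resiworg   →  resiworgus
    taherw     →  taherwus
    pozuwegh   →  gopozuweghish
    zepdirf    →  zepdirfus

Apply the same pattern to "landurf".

"landurf" has second-to-last letter 'r'. The stems whose second-to-last letter is 'r' (resiworg → resiworgus, zepdirf → zepdirfus, taherw → taherwus) add -us.
So landurf → landurfus.

landurfus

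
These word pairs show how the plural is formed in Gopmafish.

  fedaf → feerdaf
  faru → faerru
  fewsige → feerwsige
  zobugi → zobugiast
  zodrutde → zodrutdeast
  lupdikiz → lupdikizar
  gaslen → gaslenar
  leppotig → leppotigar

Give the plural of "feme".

fewsige and zodrutde both end in -e yet inflect differently (feerwsige, zodrutdeast), so the final letter is not what conditions the rule; the first letter is.
"feme" begins with f-. The stems beginning with f- (fedaf → feerdaf, faru → faerru, fewsige → feerwsige) insert -er- after the first vowel.
So feme → feerme.

feerme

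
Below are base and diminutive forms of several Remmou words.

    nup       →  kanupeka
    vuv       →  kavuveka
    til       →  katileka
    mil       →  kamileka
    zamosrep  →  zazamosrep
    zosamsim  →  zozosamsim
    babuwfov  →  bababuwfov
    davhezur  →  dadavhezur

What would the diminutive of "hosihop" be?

hohosihop

nup and zamosrep both end in -p yet inflect differently (kanupeka, zazamosrep), so the final letter is not what conditions the rule; the number of vowels is.
"hosihop" has 3 vowels. The stems with 3 vowels (zamosrep → zazamosrep, zosamsim → zozosamsim, babuwfov → bababuwfov) repeat the first consonant+vowel as a prefix.
So hosihop → hohosihop.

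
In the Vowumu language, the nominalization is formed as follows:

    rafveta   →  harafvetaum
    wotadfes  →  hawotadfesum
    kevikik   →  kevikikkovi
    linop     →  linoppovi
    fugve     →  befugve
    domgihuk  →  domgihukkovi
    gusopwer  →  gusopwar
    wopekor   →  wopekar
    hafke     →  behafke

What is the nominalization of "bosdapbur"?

"bosdapbur" ends in -r. The stems ending in -r (wopekor → wopekar, gusopwer → gusopwar) change the last vowel to 'a'.
So bosdapbur → bosdapbar.

bosdapbar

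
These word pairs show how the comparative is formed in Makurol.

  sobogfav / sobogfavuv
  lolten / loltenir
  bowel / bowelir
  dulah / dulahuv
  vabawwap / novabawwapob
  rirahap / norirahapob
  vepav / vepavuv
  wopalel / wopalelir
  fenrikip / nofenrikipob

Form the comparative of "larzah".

larzahuv

rirahap and dulah both have last vowel 'a' yet inflect differently (norirahapob, dulahuv), so the last vowel is not what conditions the rule; the final letter is.
"larzah" ends in -h. The one such stem in the data (dulah → dulahuv) adds -uv, so the same rule applies.
The other patterns: stems ending in -p add no- … -ob around the stem; stems ending in -l or -n add -ir.
So larzah → larzahuv.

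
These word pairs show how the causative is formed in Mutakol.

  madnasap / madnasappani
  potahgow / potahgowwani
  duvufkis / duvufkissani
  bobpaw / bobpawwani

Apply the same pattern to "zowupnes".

Every pair shown (madnasap → madnasappani, potahgow → potahgowwani, duvufkis → duvufkissani, …) follows the same rule: double the final consonant and add -ani.
So zowupnes → zowupnessani.

zowupnessani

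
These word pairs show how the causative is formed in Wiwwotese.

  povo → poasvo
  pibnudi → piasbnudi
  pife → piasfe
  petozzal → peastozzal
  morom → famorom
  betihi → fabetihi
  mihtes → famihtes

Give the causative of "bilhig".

fabilhig

pibnudi and betihi both end in -i yet inflect differently (piasbnudi, fabetihi), so the final letter is not what conditions the rule; the first letter is.
"bilhig" begins with b-. The one such stem in the data (betihi → fabetihi) adds the prefix fa-, so the same rule applies.
So bilhig → fabilhig.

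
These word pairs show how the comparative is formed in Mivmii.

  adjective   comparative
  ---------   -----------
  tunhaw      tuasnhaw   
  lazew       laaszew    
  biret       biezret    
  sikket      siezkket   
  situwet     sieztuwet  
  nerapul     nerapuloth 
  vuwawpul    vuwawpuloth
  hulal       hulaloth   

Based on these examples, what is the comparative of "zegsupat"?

lazew and biret both have last vowel 'e' yet inflect differently (laaszew, biezret), so the last vowel is not what conditions the rule; the final letter is.
"zegsupat" ends in -t. The stems ending in -t (biret → biezret, sikket → siezkket, situwet → sieztuwet) insert -ez- after the first vowel.
So zegsupat → zeezgsupat.

zeezgsupat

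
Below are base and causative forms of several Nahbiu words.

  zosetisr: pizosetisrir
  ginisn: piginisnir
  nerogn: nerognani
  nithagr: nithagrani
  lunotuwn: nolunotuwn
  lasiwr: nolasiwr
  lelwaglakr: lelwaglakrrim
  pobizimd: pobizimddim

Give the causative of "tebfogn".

tebfognani

ginisn and nerogn both end in -n yet inflect differently (piginisnir, nerognani), so the final letter is not what conditions the rule; the second-to-last letter is.
"tebfogn" has second-to-last letter 'g'. The stems whose second-to-last letter is 'g' (nerogn → nerognani, nithagr → nithagrani) add -ani.
The other patterns: stems whose second-to-last letter is 's' add pi- … -ir around the stem; stems whose second-to-last letter is 'w' add the prefix no-; stems whose second-to-last letter is 'k' or 'm' double the final consonant and add -im.
So tebfogn → tebfognani.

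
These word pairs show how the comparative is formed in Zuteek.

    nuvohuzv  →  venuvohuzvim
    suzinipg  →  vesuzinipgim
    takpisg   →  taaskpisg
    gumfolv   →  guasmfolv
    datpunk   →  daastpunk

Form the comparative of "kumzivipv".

"kumzivipv" has second-to-last letter 'p'. The one such stem in the data (suzinipg → vesuzinipgim) adds ve- … -im around the stem, so the same rule applies.
The other pattern: stems whose second-to-last letter is 'l', 'n' or 's' insert -as- after the first vowel.
So kumzivipv → vekumzivipvim.

vekumzivipvim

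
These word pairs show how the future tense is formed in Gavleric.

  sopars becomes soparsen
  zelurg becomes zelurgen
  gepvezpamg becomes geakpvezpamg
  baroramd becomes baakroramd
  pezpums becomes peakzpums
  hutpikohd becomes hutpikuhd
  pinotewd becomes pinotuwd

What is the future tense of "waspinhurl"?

zelurg and gepvezpamg both end in -g yet inflect differently (zelurgen, geakpvezpamg), so the final letter is not what conditions the rule; the second-to-last letter is.
"waspinhurl" has second-to-last letter 'r'. The stems whose second-to-last letter is 'r' (sopars → soparsen, zelurg → zelurgen) add -en.
The other patterns: stems whose second-to-last letter is 'm' insert -ak- after the first vowel; stems whose second-to-last letter is 'h' or 'w' change the last vowel to 'u'.
So waspinhurl → waspinhurlen.

waspinhurlen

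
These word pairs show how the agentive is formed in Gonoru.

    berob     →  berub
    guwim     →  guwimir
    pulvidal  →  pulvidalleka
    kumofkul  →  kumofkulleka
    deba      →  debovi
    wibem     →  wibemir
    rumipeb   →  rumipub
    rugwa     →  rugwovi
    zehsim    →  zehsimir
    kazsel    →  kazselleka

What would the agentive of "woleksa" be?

woleksovi

"woleksa" ends in -a. The stems ending in -a (deba → debovi, rugwa → rugwovi) drop the final letter and add -ovi.
So woleksa → woleksovi.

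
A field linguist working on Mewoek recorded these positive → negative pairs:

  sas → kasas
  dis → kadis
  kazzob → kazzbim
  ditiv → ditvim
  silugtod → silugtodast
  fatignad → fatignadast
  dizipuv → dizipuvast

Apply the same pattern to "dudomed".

dudomedast

ditiv and dizipuv both end in -v yet inflect differently (ditvim, dizipuvast), so the final letter is not what conditions the rule; the number of vowels is.
"dudomed" has 3 vowels. The stems with 3 vowels (silugtod → silugtodast, fatignad → fatignadast, dizipuv → dizipuvast) add -ast.
The other patterns: stems with 1 vowel add the prefix ka-; stems with 2 vowels delete the last vowel and add -im.
So dudomed → dudomedast.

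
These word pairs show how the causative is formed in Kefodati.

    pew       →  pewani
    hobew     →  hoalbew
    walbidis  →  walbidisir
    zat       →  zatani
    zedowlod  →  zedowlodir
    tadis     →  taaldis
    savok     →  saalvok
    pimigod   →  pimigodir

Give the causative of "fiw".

"fiw" has 1 vowel. The stems with 1 vowel (pew → pewani, zat → zatani) add -ani.
The other patterns: stems with 2 vowels insert -al- after the first vowel; stems with 3 vowels add -ir.
So fiw → fiwani.

fiwani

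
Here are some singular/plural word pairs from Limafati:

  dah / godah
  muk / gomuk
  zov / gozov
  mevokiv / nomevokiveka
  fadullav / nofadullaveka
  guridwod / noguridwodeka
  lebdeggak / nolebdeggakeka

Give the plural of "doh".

zov and mevokiv both end in -v yet inflect differently (gozov, nomevokiveka), so the final letter is not what conditions the rule; the number of vowels is.
"doh" has 1 vowel. The stems with 1 vowel (dah → godah, muk → gomuk, zov → gozov) add the prefix go-.
So doh → godoh.

godoh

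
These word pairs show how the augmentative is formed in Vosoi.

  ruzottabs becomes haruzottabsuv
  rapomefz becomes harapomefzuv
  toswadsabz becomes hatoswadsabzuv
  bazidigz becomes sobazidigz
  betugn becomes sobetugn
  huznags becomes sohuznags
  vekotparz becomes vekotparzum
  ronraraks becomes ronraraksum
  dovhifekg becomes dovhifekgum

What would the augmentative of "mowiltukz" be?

rapomefz and bazidigz both end in -z yet inflect differently (harapomefzuv, sobazidigz), so the final letter is not what conditions the rule; the second-to-last letter is.
"mowiltukz" has second-to-last letter 'k'. The stems whose second-to-last letter is 'k' (ronraraks → ronraraksum, dovhifekg → dovhifekgum) add -um.
The other patterns: stems whose second-to-last letter is 'b' or 'f' add ha- … -uv around the stem; stems whose second-to-last letter is 'g' add the prefix so-.
So mowiltukz → mowiltukzum.

mowiltukzum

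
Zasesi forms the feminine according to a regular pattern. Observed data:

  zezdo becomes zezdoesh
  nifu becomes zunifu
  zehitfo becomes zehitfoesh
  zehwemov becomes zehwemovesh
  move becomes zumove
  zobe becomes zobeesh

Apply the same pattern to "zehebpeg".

zehebpegesh

zobe and move both end in -e yet inflect differently (zobeesh, zumove), so the final letter is not what conditions the rule; the first letter is.
"zehebpeg" begins with z-. The stems beginning with z- (zehwemov → zehwemovesh, zehitfo → zehitfoesh, zobe → zobeesh) add -esh.
So zehebpeg → zehebpegesh.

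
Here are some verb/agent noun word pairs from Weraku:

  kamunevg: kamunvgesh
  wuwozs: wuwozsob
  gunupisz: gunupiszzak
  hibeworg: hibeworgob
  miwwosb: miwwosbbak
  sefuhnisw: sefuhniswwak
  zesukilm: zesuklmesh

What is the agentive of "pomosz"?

kamunevg and hibeworg both end in -g yet inflect differently (kamunvgesh, hibeworgob), so the final letter is not what conditions the rule; the second-to-last letter is.
"pomosz" has second-to-last letter 's'. The stems whose second-to-last letter is 's' (sefuhnisw → sefuhniswwak, gunupisz → gunupiszzak, miwwosb → miwwosbbak) double the final consonant and add -ak.
The other patterns: stems whose second-to-last letter is 'l' or 'v' delete the last vowel and add -esh; stems whose second-to-last letter is 'r' or 'z' add -ob.
So pomosz → pomoszzak.

pomoszzak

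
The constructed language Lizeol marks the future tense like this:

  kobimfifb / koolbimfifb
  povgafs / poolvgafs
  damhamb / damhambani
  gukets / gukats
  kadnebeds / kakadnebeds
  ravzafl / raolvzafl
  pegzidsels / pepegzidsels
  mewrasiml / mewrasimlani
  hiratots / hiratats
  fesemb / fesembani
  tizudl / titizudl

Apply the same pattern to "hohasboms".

hohasbomsani

mewrasiml and tizudl both end in -l yet inflect differently (mewrasimlani, titizudl), so the final letter is not what conditions the rule; the second-to-last letter is.
"hohasboms" has second-to-last letter 'm'. The stems whose second-to-last letter is 'm' (damhamb → damhambani, fesemb → fesembani, mewrasiml → mewrasimlani) add -ani.
So hohasboms → hohasbomsani.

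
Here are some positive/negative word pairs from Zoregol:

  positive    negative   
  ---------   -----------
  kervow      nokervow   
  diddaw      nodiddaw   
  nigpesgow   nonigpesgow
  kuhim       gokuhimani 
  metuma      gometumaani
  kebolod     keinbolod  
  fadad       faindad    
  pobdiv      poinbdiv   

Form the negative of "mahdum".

diddaw and metuma both have last vowel 'a' yet inflect differently (nodiddaw, gometumaani), so the last vowel is not what conditions the rule; the final letter is.
"mahdum" ends in -m. The one such stem in the data (kuhim → gokuhimani) adds go- … -ani around the stem, so the same rule applies.
So mahdum → gomahdumani.

gomahdumani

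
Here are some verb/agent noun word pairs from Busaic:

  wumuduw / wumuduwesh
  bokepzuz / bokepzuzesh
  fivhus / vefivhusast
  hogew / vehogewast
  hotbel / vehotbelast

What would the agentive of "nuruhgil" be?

"nuruhgil" has 3 vowels. The stems with 3 vowels (wumuduw → wumuduwesh, bokepzuz → bokepzuzesh) add -esh.
The other pattern: stems with 2 vowels add ve- … -ast around the stem.
So nuruhgil → nuruhgilesh.

nuruhgilesh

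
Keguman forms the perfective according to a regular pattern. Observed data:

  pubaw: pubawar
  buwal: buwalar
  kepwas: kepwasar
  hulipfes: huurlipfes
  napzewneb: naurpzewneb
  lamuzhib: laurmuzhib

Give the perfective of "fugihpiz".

"fugihpiz" has last vowel 'i'. The one such stem in the data (lamuzhib → laurmuzhib) inserts -ur- after the first vowel (as do hulipfes, napzewneb), so the same rule applies.
The other pattern: stems whose last vowel is 'a' add -ar.
So fugihpiz → fuurgihpiz.

fuurgihpiz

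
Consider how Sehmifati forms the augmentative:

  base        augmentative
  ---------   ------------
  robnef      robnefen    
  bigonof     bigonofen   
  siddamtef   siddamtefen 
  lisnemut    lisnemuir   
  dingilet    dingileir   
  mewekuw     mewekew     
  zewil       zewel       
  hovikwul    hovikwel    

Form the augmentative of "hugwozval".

"hugwozval" ends in -l. The stems ending in -l (zewil → zewel, hovikwul → hovikwel) change the last vowel to 'e'.
The other patterns: stems ending in -f add -en; stems ending in -t drop the final letter and add -ir.
So hugwozval → hugwozvel.

hugwozvel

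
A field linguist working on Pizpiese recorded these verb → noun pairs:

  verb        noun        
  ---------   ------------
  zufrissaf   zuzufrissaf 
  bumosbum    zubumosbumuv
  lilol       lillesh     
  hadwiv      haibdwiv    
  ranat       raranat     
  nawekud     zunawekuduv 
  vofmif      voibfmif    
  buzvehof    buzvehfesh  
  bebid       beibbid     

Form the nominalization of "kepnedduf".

zukepneddufuv

nawekud and bebid both end in -d yet inflect differently (zunawekuduv, beibbid), so the final letter is not what conditions the rule; the last vowel is.
"kepnedduf" has last vowel 'u'. The stems whose last vowel is 'u' (nawekud → zunawekuduv, bumosbum → zubumosbumuv) add zu- … -uv around the stem.
The other patterns: stems whose last vowel is 'i' insert -ib- after the first vowel; stems whose last vowel is 'a' repeat the first consonant+vowel as a prefix; stems whose last vowel is 'o' delete the last vowel and add -esh.
So kepnedduf → zukepneddufuv.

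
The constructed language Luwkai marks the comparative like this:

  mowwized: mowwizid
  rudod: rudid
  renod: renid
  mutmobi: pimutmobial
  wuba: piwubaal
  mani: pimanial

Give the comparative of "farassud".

mowwized and mutmobi both begin with m- yet inflect differently (mowwizid, pimutmobial), so the first letter is not what conditions the rule; whether the stem ends in a vowel or a consonant is.
"farassud" ends in a consonant. The stems ending in a consonant (mowwized → mowwizid, rudod → rudid, renod → renid) change the last vowel to 'i'.
So farassud → farassid.

farassid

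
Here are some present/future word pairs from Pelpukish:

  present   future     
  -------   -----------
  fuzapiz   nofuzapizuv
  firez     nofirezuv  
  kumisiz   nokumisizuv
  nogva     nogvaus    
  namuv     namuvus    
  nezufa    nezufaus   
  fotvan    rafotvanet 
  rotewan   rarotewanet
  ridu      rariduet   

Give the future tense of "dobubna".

dobubnaus

"dobubna" ends in -a. The stems ending in -a (nogva → nogvaus, nezufa → nezufaus) add -us.
So dobubna → dobubnaus.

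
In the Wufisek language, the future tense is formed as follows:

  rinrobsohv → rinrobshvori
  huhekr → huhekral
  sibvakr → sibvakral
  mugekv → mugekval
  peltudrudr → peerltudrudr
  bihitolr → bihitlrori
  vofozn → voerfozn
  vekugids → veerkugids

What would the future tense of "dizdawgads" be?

bihitolr and huhekr both end in -r yet inflect differently (bihitlrori, huhekral), so the final letter is not what conditions the rule; the second-to-last letter is.
"dizdawgads" has second-to-last letter 'd'. The stems whose second-to-last letter is 'd' (vekugids → veerkugids, peltudrudr → peerltudrudr) insert -er- after the first vowel.
So dizdawgads → dierzdawgads.

dierzdawgads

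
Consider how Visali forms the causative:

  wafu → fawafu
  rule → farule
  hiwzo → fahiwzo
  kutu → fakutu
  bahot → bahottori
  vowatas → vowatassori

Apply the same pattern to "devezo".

hiwzo and bahot both have last vowel 'o' yet inflect differently (fahiwzo, bahottori), so the last vowel is not what conditions the rule; whether the stem ends in a vowel or a consonant is.
"devezo" ends in a vowel. The stems ending in a vowel (wafu → fawafu, rule → farule, hiwzo → fahiwzo) add the prefix fa-.
So devezo → fadevezo.

fadevezo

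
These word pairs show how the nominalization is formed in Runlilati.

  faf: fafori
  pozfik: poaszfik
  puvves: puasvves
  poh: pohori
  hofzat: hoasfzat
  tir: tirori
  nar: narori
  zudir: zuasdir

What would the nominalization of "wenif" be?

weasnif

"wenif" has 2 vowels. The stems with 2 vowels (hofzat → hoasfzat, pozfik → poaszfik, zudir → zuasdir) insert -as- after the first vowel.
So wenif → weasnif.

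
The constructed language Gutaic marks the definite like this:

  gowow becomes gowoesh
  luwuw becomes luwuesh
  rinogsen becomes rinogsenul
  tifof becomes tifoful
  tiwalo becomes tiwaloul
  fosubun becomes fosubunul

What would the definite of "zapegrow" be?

gowow and tifof both have last vowel 'o' yet inflect differently (gowoesh, tifoful), so the last vowel is not what conditions the rule; the final letter is.
"zapegrow" ends in -w. The stems ending in -w (gowow → gowoesh, luwuw → luwuesh) drop the final letter and add -esh.
The other pattern: stems ending in -f, -n or -o add -ul.
So zapegrow → zapegroesh.

zapegroesh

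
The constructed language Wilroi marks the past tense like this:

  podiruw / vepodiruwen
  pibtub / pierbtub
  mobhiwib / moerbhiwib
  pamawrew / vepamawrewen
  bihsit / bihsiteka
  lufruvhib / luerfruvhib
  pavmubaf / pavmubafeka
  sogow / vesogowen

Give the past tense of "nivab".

niervab

pibtub and podiruw both have last vowel 'u' yet inflect differently (pierbtub, vepodiruwen), so the last vowel is not what conditions the rule; the final letter is.
"nivab" ends in -b. The stems ending in -b (mobhiwib → moerbhiwib, pibtub → pierbtub, lufruvhib → luerfruvhib) insert -er- after the first vowel.
The other patterns: stems ending in -w add ve- … -en around the stem; stems ending in -f or -t add -eka.
So nivab → niervab.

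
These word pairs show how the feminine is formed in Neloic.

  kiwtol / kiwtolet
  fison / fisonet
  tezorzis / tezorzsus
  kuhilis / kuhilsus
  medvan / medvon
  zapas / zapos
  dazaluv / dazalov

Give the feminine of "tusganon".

tusganonet

fison and medvan both end in -n yet inflect differently (fisonet, medvon), so the final letter is not what conditions the rule; the last vowel is.
"tusganon" has last vowel 'o'. The stems whose last vowel is 'o' (kiwtol → kiwtolet, fison → fisonet) add -et.
So tusganon → tusganonet.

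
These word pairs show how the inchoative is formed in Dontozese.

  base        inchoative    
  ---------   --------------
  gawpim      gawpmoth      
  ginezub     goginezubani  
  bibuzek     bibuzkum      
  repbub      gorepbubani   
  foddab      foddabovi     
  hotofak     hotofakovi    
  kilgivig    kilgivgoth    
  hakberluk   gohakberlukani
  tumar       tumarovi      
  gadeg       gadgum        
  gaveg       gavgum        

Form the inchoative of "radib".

radboth

hakberluk and bibuzek both end in -k yet inflect differently (gohakberlukani, bibuzkum), so the final letter is not what conditions the rule; the last vowel is.
"radib" has last vowel 'i'. The stems whose last vowel is 'i' (gawpim → gawpmoth, kilgivig → kilgivgoth) delete the last vowel and add -oth.
The other patterns: stems whose last vowel is 'u' add go- … -ani around the stem; stems whose last vowel is 'e' delete the last vowel and add -um; stems whose last vowel is 'a' add -ovi.
So radib → radboth.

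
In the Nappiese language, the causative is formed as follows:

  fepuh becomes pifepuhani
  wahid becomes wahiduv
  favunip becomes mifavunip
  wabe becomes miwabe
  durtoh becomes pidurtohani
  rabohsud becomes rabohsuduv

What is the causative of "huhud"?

huhuduv

"huhud" ends in -d. The stems ending in -d (rabohsud → rabohsuduv, wahid → wahiduv) add -uv.
The other patterns: stems ending in -h add pi- … -ani around the stem; stems ending in -e or -p add the prefix mi-.
So huhud → huhuduv.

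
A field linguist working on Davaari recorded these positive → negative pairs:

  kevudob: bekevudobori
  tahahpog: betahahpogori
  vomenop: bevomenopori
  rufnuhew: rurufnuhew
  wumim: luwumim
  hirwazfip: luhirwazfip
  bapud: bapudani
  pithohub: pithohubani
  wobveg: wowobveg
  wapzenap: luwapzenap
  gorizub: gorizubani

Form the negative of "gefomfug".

wobveg and tahahpog both end in -g yet inflect differently (wowobveg, betahahpogori), so the final letter is not what conditions the rule; the last vowel is.
"gefomfug" has last vowel 'u'. The stems whose last vowel is 'u' (pithohub → pithohubani, gorizub → gorizubani, bapud → bapudani) add -ani.
The other patterns: stems whose last vowel is 'e' repeat the first consonant+vowel as a prefix; stems whose last vowel is 'o' add be- … -ori around the stem; stems whose last vowel is 'a' or 'i' add the prefix lu-.
So gefomfug → gefomfugani.

gefomfugani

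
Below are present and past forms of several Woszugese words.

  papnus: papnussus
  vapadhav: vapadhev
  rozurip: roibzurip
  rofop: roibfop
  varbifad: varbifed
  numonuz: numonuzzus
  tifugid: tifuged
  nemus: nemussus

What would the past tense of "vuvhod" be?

vuvhed

tifugid and rozurip both have last vowel 'i' yet inflect differently (tifuged, roibzurip), so the last vowel is not what conditions the rule; the final letter is.
"vuvhod" ends in -d. The stems ending in -d (tifugid → tifuged, varbifad → varbifed) change the last vowel to 'e'.
So vuvhod → vuvhed.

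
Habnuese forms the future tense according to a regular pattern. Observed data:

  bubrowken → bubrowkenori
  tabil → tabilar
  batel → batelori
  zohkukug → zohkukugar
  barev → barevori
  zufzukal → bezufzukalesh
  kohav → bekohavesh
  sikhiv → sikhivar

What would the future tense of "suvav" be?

batel and zufzukal both end in -l yet inflect differently (batelori, bezufzukalesh), so the final letter is not what conditions the rule; the last vowel is.
"suvav" has last vowel 'a'. The stems whose last vowel is 'a' (zufzukal → bezufzukalesh, kohav → bekohavesh) add be- … -esh around the stem.
So suvav → besuvavesh.

besuvavesh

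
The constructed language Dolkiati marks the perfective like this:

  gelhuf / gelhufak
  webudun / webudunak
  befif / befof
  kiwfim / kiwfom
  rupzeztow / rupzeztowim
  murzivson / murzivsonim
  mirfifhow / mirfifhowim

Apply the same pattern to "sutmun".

befif and gelhuf both end in -f yet inflect differently (befof, gelhufak), so the final letter is not what conditions the rule; the last vowel is.
"sutmun" has last vowel 'u'. The stems whose last vowel is 'u' (gelhuf → gelhufak, webudun → webudunak) add -ak.
The other patterns: stems whose last vowel is 'i' change the last vowel to 'o'; stems whose last vowel is 'o' add -im.
So sutmun → sutmunak.

sutmunak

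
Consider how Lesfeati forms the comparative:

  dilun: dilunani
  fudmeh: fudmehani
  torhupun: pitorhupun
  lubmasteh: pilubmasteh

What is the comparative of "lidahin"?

pilidahin

dilun and torhupun both end in -n yet inflect differently (dilunani, pitorhupun), so the final letter is not what conditions the rule; the number of vowels is.
"lidahin" has 3 vowels. The stems with 3 vowels (torhupun → pitorhupun, lubmasteh → pilubmasteh) add the prefix pi-.
So lidahin → pilidahin.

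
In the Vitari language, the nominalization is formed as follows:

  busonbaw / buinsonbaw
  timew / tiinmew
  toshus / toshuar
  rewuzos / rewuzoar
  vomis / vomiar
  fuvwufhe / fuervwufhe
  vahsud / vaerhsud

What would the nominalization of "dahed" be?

timew and fuvwufhe both have last vowel 'e' yet inflect differently (tiinmew, fuervwufhe), so the last vowel is not what conditions the rule; the final letter is.
"dahed" ends in -d. The one such stem in the data (vahsud → vaerhsud) inserts -er- after the first vowel (as does fuvwufhe), so the same rule applies.
The other patterns: stems ending in -w insert -in- after the first vowel; stems ending in -s drop the final letter and add -ar.
So dahed → daerhed.

daerhed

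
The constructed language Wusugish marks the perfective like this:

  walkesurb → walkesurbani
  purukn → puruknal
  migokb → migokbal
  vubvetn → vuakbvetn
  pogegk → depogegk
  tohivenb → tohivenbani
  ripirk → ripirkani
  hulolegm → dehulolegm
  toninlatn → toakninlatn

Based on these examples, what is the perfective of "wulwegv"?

dewulwegv

purukn and vubvetn both end in -n yet inflect differently (puruknal, vuakbvetn), so the final letter is not what conditions the rule; the second-to-last letter is.
"wulwegv" has second-to-last letter 'g'. The stems whose second-to-last letter is 'g' (pogegk → depogegk, hulolegm → dehulolegm) add the prefix de-.
So wulwegv → dewulwegv.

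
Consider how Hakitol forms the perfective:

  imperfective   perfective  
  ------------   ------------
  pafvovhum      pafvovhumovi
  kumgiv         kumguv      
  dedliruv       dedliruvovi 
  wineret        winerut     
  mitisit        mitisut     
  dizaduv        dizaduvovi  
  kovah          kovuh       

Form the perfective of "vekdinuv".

vekdinuvovi

dedliruv and kumgiv both end in -v yet inflect differently (dedliruvovi, kumguv), so the final letter is not what conditions the rule; the last vowel is.
"vekdinuv" has last vowel 'u'. The stems whose last vowel is 'u' (pafvovhum → pafvovhumovi, dedliruv → dedliruvovi, dizaduv → dizaduvovi) add -ovi.
The other pattern: stems whose last vowel is 'a', 'e' or 'i' change the last vowel to 'u'.
So vekdinuv → vekdinuvovi.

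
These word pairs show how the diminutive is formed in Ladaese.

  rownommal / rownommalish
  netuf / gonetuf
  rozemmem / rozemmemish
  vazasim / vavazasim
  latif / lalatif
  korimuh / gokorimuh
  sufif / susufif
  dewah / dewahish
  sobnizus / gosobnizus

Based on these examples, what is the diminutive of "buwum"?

netuf and sufif both end in -f yet inflect differently (gonetuf, susufif), so the final letter is not what conditions the rule; the last vowel is.
"buwum" has last vowel 'u'. The stems whose last vowel is 'u' (sobnizus → gosobnizus, netuf → gonetuf, korimuh → gokorimuh) add the prefix go-.
So buwum → gobuwum.

gobuwum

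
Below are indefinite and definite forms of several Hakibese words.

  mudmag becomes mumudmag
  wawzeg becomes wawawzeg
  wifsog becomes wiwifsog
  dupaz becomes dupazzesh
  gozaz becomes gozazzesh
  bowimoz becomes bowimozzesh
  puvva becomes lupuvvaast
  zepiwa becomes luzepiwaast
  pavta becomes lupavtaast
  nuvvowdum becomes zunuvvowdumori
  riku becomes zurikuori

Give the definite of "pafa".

"pafa" ends in -a. The stems ending in -a (puvva → lupuvvaast, zepiwa → luzepiwaast, pavta → lupavtaast) add lu- … -ast around the stem.
The other patterns: stems ending in -g repeat the first consonant+vowel as a prefix; stems ending in -z double the final consonant and add -esh; stems ending in -m or -u add zu- … -ori around the stem.
So pafa → lupafaast.

lupafaast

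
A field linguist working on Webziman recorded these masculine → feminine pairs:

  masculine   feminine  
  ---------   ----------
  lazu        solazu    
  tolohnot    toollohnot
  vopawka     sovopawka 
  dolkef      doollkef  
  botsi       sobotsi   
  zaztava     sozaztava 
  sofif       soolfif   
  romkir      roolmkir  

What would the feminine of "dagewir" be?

daolgewir

botsi and romkir both have last vowel 'i' yet inflect differently (sobotsi, roolmkir), so the last vowel is not what conditions the rule; whether the stem ends in a vowel or a consonant is.
"dagewir" ends in a consonant. The stems ending in a consonant (romkir → roolmkir, tolohnot → toollohnot, sofif → soolfif) insert -ol- after the first vowel.
So dagewir → daolgewir.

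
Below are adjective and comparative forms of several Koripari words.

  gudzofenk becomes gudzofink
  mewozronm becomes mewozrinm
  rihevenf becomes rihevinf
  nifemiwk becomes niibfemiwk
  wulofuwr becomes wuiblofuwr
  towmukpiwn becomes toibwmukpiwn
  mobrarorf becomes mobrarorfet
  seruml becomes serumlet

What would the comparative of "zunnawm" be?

zuibnnawm

gudzofenk and nifemiwk both end in -k yet inflect differently (gudzofink, niibfemiwk), so the final letter is not what conditions the rule; the second-to-last letter is.
"zunnawm" has second-to-last letter 'w'. The stems whose second-to-last letter is 'w' (nifemiwk → niibfemiwk, wulofuwr → wuiblofuwr, towmukpiwn → toibwmukpiwn) insert -ib- after the first vowel.
The other patterns: stems whose second-to-last letter is 'n' change the last vowel to 'i'; stems whose second-to-last letter is 'm' or 'r' add -et.
So zunnawm → zuibnnawm.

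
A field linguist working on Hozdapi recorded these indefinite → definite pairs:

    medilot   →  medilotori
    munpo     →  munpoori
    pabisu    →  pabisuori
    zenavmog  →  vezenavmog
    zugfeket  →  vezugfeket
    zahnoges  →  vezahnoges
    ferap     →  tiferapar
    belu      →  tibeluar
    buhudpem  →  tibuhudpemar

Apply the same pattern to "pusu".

pusuori

medilot and zugfeket both end in -t yet inflect differently (medilotori, vezugfeket), so the final letter is not what conditions the rule; the first letter is.
"pusu" begins with p-. The one such stem in the data (pabisu → pabisuori) adds -ori, so the same rule applies.
The other patterns: stems beginning with z- add the prefix ve-; stems beginning with b- or f- add ti- … -ar around the stem.
So pusu → pusuori.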